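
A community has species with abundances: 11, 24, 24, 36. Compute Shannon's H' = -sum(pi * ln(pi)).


Total N = 11 + 24 + 24 + 36 = 95
Per-species terms:
  p = 11/95 = 0.115789; ln(p) = -2.155986; p*ln(p) = 0.115789 * (-2.155986) = -0.249639
  p = 24/95 = 0.252632; ln(p) = -1.375821; p*ln(p) = 0.252632 * (-1.375821) = -0.347576
  p = 24/95 = 0.252632; ln(p) = -1.375821; p*ln(p) = 0.252632 * (-1.375821) = -0.347576
  p = 36/95 = 0.378947; ln(p) = -0.970359; p*ln(p) = 0.378947 * (-0.970359) = -0.367715
sum(p*ln(p)) = (-0.249639) + (-0.347576) + (-0.347576) + (-0.367715) = -1.312506
H' = -(-1.312506) = 1.312506 ≈ 1.3125

1.3125


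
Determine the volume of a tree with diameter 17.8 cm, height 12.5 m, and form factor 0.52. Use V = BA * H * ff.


(D/200)^2 = (17.8/200)^2 = 0.089^2 = 0.007921
BA = 3.141593 * 0.007921 = 0.0248846 m^2
V = 0.0248846 * 12.5 * 0.52 = 0.161750 ≈ 0.162 m^3

0.162 m^3


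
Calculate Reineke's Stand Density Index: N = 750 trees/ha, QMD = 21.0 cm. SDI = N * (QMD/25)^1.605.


QMD/25 = 21.0/25 = 0.84
(0.84)^1.605 = exp(1.605 * ln(0.84)) = exp(1.605 * (-0.174353)) = exp(-0.279837) = 0.755907
SDI = 750 * 0.755907 = 566.930 ≈ 567

567


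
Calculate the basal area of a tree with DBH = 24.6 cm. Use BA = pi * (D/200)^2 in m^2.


D/200 = 24.6/200 = 0.123 m
(D/200)^2 = 0.123^2 = 0.015129
BA = 3.141593 * 0.015129 = 0.0475292 ≈ 0.0475 m^2

0.0475 m^2


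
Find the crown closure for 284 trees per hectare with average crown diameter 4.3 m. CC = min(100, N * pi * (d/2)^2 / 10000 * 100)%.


(d/2)^2 = (4.3/2)^2 = 2.15^2 = 4.6225
Crown area = 3.141593 * 4.6225 = 14.5220 m^2
N * area / 10000 * 100 = 284 * 14.5220 / 10000 * 100 = 41.2425
CC = min(100, 41.2425) = 41.2425 ≈ 41.2%

41.2%


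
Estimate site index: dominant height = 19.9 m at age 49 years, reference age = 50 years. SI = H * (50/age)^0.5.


50/49 = 1.02041
(1.02041)^0.5 = 1.01015
SI = 19.9 * 1.01015 = 20.1020 ≈ 20.1 m

20.1 m


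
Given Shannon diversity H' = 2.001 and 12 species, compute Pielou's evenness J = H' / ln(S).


ln(12) = 2.48491
J = H' / ln(S) = 2.001 / 2.48491 = 0.805261 ≈ 0.8053

0.8053


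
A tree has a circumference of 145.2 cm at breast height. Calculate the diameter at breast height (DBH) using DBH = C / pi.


DBH = C / pi = 145.2 / 3.141593 = 46.2186 ≈ 46.22 cm

46.22 cm


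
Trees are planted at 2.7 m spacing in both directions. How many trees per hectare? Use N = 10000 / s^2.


N = 10000 / 2.7^2 = 10000 / 7.29 = 1371.74 ≈ 1372 trees/ha

1372 trees/ha


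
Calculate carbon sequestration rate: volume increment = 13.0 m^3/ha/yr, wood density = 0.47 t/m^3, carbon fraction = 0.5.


C = 13.0 * 0.47 * 0.5 = 3.055 ≈ 3.06 t C/ha/yr

3.06 t C/ha/yr


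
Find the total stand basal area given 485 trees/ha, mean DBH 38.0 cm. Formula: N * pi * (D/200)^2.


(D/200)^2 = (38.0/200)^2 = 0.19^2 = 0.0361
Individual BA = 3.141593 * 0.0361 = 0.113412 m^2
Stand BA = 485 * 0.113412 = 55.0048 ≈ 55.00 m^2/ha

55.00 m^2/ha


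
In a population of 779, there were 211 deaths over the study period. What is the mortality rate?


Mortality rate = 211 / 779 = 0.270860 ≈ 0.2709

0.2709


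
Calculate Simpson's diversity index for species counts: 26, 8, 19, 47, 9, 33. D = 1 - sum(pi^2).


Total N = 26 + 8 + 19 + 47 + 9 + 33 = 142
Per-species terms:
  p = 26/142 = 0.183099; p^2 = 0.183099^2 = 0.033525
  p = 8/142 = 0.056338; p^2 = 0.056338^2 = 0.003174
  p = 19/142 = 0.133803; p^2 = 0.133803^2 = 0.017903
  p = 47/142 = 0.330986; p^2 = 0.330986^2 = 0.109552
  p = 9/142 = 0.063380; p^2 = 0.063380^2 = 0.004017
  p = 33/142 = 0.232394; p^2 = 0.232394^2 = 0.054007
sum(p^2) = 0.033525 + 0.003174 + 0.017903 + 0.109552 + 0.004017 + 0.054007 = 0.222178
D = 1 - 0.222178 = 0.777822 ≈ 0.7778

0.7778


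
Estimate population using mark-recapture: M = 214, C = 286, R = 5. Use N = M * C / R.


N = M * C / R = 214 * 286 / 5 = 61204 / 5 = 12240.80 ≈ 12241

12241 individuals


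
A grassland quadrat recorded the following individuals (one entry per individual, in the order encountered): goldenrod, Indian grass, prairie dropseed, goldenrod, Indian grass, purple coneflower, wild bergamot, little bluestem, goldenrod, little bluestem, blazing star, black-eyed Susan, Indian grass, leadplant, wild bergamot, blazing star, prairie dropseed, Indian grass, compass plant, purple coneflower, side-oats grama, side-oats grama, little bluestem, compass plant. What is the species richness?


Total individuals logged = 24
Distinct species (count of individuals): goldenrod (3), Indian grass (4), prairie dropseed (2), purple coneflower (2), wild bergamot (2), little bluestem (3), blazing star (2), black-eyed Susan (1), leadplant (1), compass plant (2), side-oats grama (2)
Species richness = number of distinct species = 11

11


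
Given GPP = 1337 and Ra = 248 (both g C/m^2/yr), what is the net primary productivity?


NPP = GPP - Ra = 1337 - 248 = 1089 g C/m^2/yr

1089 g C/m^2/yr


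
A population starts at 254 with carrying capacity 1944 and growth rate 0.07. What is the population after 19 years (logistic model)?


(K - N0)/N0 = (1944 - 254)/254 = 1690/254 = 6.65354
r*t = 0.07 * 19 = 1.33; exp(-1.33) = 0.264477
6.65354 * 0.264477 = 1.75971
1 + 1.75971 = 2.75971
N = 1944 / 2.75971 = 704.422 ≈ 704

704


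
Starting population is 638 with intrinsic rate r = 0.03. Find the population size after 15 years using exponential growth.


r*t = 0.03 * 15 = 0.45
exp(0.45) = 1.56831
N = 638 * 1.56831 = 1000.58 ≈ 1001

1001


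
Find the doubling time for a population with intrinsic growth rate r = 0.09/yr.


td = ln(2) / 0.09 = 0.693147 / 0.09 = 7.70163 ≈ 7.7 years

7.7 years


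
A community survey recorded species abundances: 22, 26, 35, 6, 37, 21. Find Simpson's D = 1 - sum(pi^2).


Total N = 22 + 26 + 35 + 6 + 37 + 21 = 147
Per-species terms:
  p = 22/147 = 0.149660; p^2 = 0.149660^2 = 0.022398
  p = 26/147 = 0.176871; p^2 = 0.176871^2 = 0.031283
  p = 35/147 = 0.238095; p^2 = 0.238095^2 = 0.056689
  p = 6/147 = 0.040816; p^2 = 0.040816^2 = 0.001666
  p = 37/147 = 0.251701; p^2 = 0.251701^2 = 0.063353
  p = 21/147 = 0.142857; p^2 = 0.142857^2 = 0.020408
sum(p^2) = 0.022398 + 0.031283 + 0.056689 + 0.001666 + 0.063353 + 0.020408 = 0.195797
D = 1 - 0.195797 = 0.804203 ≈ 0.8042

0.8042


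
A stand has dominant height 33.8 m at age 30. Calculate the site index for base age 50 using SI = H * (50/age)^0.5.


50/30 = 1.66667
(1.66667)^0.5 = 1.29100
SI = 33.8 * 1.29100 = 43.6358 ≈ 43.6 m

43.6 m


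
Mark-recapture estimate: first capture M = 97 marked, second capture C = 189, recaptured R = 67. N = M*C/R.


N = M * C / R = 97 * 189 / 67 = 18333 / 67 = 273.63 ≈ 274

274 individuals


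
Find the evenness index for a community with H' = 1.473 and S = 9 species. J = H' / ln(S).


ln(9) = 2.19722
J = H' / ln(S) = 1.473 / 2.19722 = 0.670393 ≈ 0.6704

0.6704


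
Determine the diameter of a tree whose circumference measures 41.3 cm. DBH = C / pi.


DBH = C / pi = 41.3 / 3.141593 = 13.1462 ≈ 13.15 cm

13.15 cm


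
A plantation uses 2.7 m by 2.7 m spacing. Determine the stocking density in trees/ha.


N = 10000 / 2.7^2 = 10000 / 7.29 = 1371.74 ≈ 1372 trees/ha

1372 trees/ha


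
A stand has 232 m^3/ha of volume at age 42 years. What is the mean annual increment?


MAI = 232 / 42 = 5.5238 ≈ 5.52 m^3/ha/yr

5.52 m^3/ha/yr


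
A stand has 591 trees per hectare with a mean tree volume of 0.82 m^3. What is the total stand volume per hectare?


V_stand = 591 * 0.82 = 484.62 ≈ 484.6 m^3/ha

484.6 m^3/ha


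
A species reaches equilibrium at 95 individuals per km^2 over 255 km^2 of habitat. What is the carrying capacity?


K = 95 * 255 = 24225 individuals

24225 individuals


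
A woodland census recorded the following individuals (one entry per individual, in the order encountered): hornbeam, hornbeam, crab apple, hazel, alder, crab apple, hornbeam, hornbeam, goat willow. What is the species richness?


Total individuals logged = 9
Distinct species (count of individuals): hornbeam (4), crab apple (2), hazel (1), alder (1), goat willow (1)
Species richness = number of distinct species = 5

5


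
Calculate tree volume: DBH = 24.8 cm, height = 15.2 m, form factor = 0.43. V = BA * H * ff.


(D/200)^2 = (24.8/200)^2 = 0.124^2 = 0.015376
BA = 3.141593 * 0.015376 = 0.0483051 m^2
V = 0.0483051 * 15.2 * 0.43 = 0.315722 ≈ 0.316 m^3

0.316 m^3


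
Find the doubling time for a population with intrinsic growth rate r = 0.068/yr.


td = ln(2) / 0.068 = 0.693147 / 0.068 = 10.1933 ≈ 10.2 years

10.2 years


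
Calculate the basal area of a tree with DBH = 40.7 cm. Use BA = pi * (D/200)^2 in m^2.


D/200 = 40.7/200 = 0.2035 m
(D/200)^2 = 0.2035^2 = 0.04141225
BA = 3.141593 * 0.04141225 = 0.130100 ≈ 0.1301 m^2

0.1301 m^2


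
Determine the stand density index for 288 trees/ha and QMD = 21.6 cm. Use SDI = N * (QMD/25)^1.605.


QMD/25 = 21.6/25 = 0.864
(0.864)^1.605 = exp(1.605 * ln(0.864)) = exp(1.605 * (-0.146183)) = exp(-0.234624) = 0.790868
SDI = 288 * 0.790868 = 227.770 ≈ 228

228


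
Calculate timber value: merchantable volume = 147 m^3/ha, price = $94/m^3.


Value = 147 * 94 = $13818/ha

$13818/ha


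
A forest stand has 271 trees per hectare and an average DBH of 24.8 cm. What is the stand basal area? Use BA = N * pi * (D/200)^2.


(D/200)^2 = (24.8/200)^2 = 0.124^2 = 0.015376
Individual BA = 3.141593 * 0.015376 = 0.0483051 m^2
Stand BA = 271 * 0.0483051 = 13.0907 ≈ 13.09 m^2/ha

13.09 m^2/ha


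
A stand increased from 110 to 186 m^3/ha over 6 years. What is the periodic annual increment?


PAI = (V2 - V1) / period = (186 - 110) / 6 = 76 / 6 = 12.6667 ≈ 12.67 m^3/ha/yr

12.67 m^3/ha/yr


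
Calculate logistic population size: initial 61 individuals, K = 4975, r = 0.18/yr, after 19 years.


(K - N0)/N0 = (4975 - 61)/61 = 4914/61 = 80.5574
r*t = 0.18 * 19 = 3.42; exp(-3.42) = 0.0327124
80.5574 * 0.0327124 = 2.63523
1 + 2.63523 = 3.63523
N = 4975 / 3.63523 = 1368.55 ≈ 1369

1369


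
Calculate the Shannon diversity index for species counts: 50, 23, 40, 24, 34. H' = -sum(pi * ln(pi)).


Total N = 50 + 23 + 40 + 24 + 34 = 171
Per-species terms:
  p = 50/171 = 0.292398; ln(p) = -1.229639; p*ln(p) = 0.292398 * (-1.229639) = -0.359544
  p = 23/171 = 0.134503; ln(p) = -2.006169; p*ln(p) = 0.134503 * (-2.006169) = -0.269836
  p = 40/171 = 0.233918; ln(p) = -1.452785; p*ln(p) = 0.233918 * (-1.452785) = -0.339833
  p = 24/171 = 0.140351; ln(p) = -1.963609; p*ln(p) = 0.140351 * (-1.963609) = -0.275594
  p = 34/171 = 0.198830; ln(p) = -1.615305; p*ln(p) = 0.198830 * (-1.615305) = -0.321171
sum(p*ln(p)) = (-0.359544) + (-0.269836) + (-0.339833) + (-0.275594) + (-0.321171) = -1.565978
H' = -(-1.565978) = 1.565978 ≈ 1.5660

1.5660


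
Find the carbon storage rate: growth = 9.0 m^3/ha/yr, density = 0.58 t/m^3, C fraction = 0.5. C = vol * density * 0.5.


C = 9.0 * 0.58 * 0.5 = 2.61 t C/ha/yr

2.61 t C/ha/yr


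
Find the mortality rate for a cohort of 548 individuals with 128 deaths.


Mortality rate = 128 / 548 = 0.233577 ≈ 0.2336

0.2336


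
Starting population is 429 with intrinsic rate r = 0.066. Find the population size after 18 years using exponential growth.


r*t = 0.066 * 18 = 1.188
exp(1.188) = 3.28051
N = 429 * 3.28051 = 1407.34 ≈ 1407

1407


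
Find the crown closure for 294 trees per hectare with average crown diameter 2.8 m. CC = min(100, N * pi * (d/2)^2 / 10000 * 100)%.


(d/2)^2 = (2.8/2)^2 = 1.4^2 = 1.96
Crown area = 3.141593 * 1.96 = 6.15752 m^2
N * area / 10000 * 100 = 294 * 6.15752 / 10000 * 100 = 18.1031
CC = min(100, 18.1031) = 18.1031 ≈ 18.1%

18.1%


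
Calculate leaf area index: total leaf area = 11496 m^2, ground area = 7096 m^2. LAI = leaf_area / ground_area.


LAI = 11496 / 7096 = 1.6201 ≈ 1.62

1.62


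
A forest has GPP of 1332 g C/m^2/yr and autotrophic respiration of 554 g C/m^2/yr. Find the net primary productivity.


NPP = GPP - Ra = 1332 - 554 = 778 g C/m^2/yr

778 g C/m^2/yr


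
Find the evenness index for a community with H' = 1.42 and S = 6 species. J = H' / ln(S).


ln(6) = 1.79176
J = H' / ln(S) = 1.42 / 1.79176 = 0.792517 ≈ 0.7925

0.7925


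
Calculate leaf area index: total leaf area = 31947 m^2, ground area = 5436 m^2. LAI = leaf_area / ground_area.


LAI = 31947 / 5436 = 5.8769 ≈ 5.88

5.88


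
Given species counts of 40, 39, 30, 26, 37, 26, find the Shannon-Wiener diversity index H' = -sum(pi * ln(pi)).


Total N = 40 + 39 + 30 + 26 + 37 + 26 = 198
Per-species terms:
  p = 40/198 = 0.202020; ln(p) = -1.599389; p*ln(p) = 0.202020 * (-1.599389) = -0.323109
  p = 39/198 = 0.196970; ln(p) = -1.624704; p*ln(p) = 0.196970 * (-1.624704) = -0.320018
  p = 30/198 = 0.151515; ln(p) = -1.887071; p*ln(p) = 0.151515 * (-1.887071) = -0.285920
  p = 26/198 = 0.131313; ln(p) = -2.030171; p*ln(p) = 0.131313 * (-2.030171) = -0.266588
  p = 37/198 = 0.186869; ln(p) = -1.677347; p*ln(p) = 0.186869 * (-1.677347) = -0.313444
  p = 26/198 = 0.131313; ln(p) = -2.030171; p*ln(p) = 0.131313 * (-2.030171) = -0.266588
sum(p*ln(p)) = (-0.323109) + (-0.320018) + (-0.285920) + (-0.266588) + (-0.313444) + (-0.266588) = -1.775667
H' = -(-1.775667) = 1.775667 ≈ 1.7757

1.7757


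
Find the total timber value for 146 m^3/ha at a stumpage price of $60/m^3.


Value = 146 * 60 = $8760/ha

$8760/ha


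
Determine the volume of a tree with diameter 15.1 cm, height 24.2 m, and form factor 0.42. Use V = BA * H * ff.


(D/200)^2 = (15.1/200)^2 = 0.0755^2 = 0.00570025
BA = 3.141593 * 0.00570025 = 0.0179079 m^2
V = 0.0179079 * 24.2 * 0.42 = 0.182016 ≈ 0.182 m^3

0.182 m^3


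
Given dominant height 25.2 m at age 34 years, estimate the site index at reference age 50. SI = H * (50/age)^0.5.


50/34 = 1.47059
(1.47059)^0.5 = 1.21268
SI = 25.2 * 1.21268 = 30.5595 ≈ 30.6 m

30.6 m


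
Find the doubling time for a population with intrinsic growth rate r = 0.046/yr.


td = ln(2) / 0.046 = 0.693147 / 0.046 = 15.0684 ≈ 15.1 years

15.1 years


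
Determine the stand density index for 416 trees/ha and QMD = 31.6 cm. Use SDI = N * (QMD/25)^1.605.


QMD/25 = 31.6/25 = 1.264
(1.264)^1.605 = exp(1.605 * ln(1.264)) = exp(1.605 * 0.234281) = exp(0.376021) = 1.45648
SDI = 416 * 1.45648 = 605.896 ≈ 606

606


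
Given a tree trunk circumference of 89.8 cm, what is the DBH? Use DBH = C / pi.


DBH = C / pi = 89.8 / 3.141593 = 28.5842 ≈ 28.58 cm

28.58 cm


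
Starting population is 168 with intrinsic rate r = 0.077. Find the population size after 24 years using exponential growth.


r*t = 0.077 * 24 = 1.848
exp(1.848) = 6.34711
N = 168 * 6.34711 = 1066.31 ≈ 1066

1066


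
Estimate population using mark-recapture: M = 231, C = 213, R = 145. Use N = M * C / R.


N = M * C / R = 231 * 213 / 145 = 49203 / 145 = 339.33 ≈ 339

339 individuals


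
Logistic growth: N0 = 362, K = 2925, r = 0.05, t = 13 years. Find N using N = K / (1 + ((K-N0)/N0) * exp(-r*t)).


(K - N0)/N0 = (2925 - 362)/362 = 2563/362 = 7.08011
r*t = 0.05 * 13 = 0.65; exp(-0.65) = 0.522046
7.08011 * 0.522046 = 3.69614
1 + 3.69614 = 4.69614
N = 2925 / 4.69614 = 622.852 ≈ 623

623


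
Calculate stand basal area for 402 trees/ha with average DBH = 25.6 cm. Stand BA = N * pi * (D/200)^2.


(D/200)^2 = (25.6/200)^2 = 0.128^2 = 0.016384
Individual BA = 3.141593 * 0.016384 = 0.0514719 m^2
Stand BA = 402 * 0.0514719 = 20.6917 ≈ 20.69 m^2/ha

20.69 m^2/ha


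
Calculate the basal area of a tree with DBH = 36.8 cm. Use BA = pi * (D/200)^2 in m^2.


D/200 = 36.8/200 = 0.184 m
(D/200)^2 = 0.184^2 = 0.033856
BA = 3.141593 * 0.033856 = 0.106362 ≈ 0.1064 m^2

0.1064 m^2


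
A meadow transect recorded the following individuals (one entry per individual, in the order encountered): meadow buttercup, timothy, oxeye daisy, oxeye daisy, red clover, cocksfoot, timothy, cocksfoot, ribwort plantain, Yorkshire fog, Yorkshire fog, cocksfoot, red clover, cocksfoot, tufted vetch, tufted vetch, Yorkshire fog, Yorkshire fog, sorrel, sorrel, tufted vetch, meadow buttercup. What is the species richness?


Total individuals logged = 22
Distinct species (count of individuals): meadow buttercup (2), timothy (2), oxeye daisy (2), red clover (2), cocksfoot (4), ribwort plantain (1), Yorkshire fog (4), tufted vetch (3), sorrel (2)
Species richness = number of distinct species = 9

9


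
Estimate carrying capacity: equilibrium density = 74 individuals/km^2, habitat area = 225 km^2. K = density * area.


K = 74 * 225 = 16650 individuals

16650 individuals


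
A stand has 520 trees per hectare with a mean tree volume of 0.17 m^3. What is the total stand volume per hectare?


V_stand = 520 * 0.17 = 88.4 m^3/ha

88.4 m^3/ha


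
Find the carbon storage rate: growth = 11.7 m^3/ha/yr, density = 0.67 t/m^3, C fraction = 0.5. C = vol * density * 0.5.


C = 11.7 * 0.67 * 0.5 = 3.9195 ≈ 3.92 t C/ha/yr

3.92 t C/ha/yr


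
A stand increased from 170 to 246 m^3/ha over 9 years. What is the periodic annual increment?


PAI = (V2 - V1) / period = (246 - 170) / 9 = 76 / 9 = 8.4444 ≈ 8.44 m^3/ha/yr

8.44 m^3/ha/yr


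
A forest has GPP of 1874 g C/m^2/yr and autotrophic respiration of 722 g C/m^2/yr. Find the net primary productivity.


NPP = GPP - Ra = 1874 - 722 = 1152 g C/m^2/yr

1152 g C/m^2/yr


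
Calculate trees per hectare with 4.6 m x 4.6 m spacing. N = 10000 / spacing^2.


N = 10000 / 4.6^2 = 10000 / 21.16 = 472.590 ≈ 473 trees/ha

473 trees/ha


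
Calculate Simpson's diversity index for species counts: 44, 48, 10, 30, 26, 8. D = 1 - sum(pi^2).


Total N = 44 + 48 + 10 + 30 + 26 + 8 = 166
Per-species terms:
  p = 44/166 = 0.265060; p^2 = 0.265060^2 = 0.070257
  p = 48/166 = 0.289157; p^2 = 0.289157^2 = 0.083612
  p = 10/166 = 0.060241; p^2 = 0.060241^2 = 0.003629
  p = 30/166 = 0.180723; p^2 = 0.180723^2 = 0.032661
  p = 26/166 = 0.156627; p^2 = 0.156627^2 = 0.024532
  p = 8/166 = 0.048193; p^2 = 0.048193^2 = 0.002323
sum(p^2) = 0.070257 + 0.083612 + 0.003629 + 0.032661 + 0.024532 + 0.002323 = 0.217014
D = 1 - 0.217014 = 0.782986 ≈ 0.7830

0.7830


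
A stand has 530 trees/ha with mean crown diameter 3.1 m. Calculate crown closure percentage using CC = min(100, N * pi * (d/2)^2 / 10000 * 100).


(d/2)^2 = (3.1/2)^2 = 1.55^2 = 2.4025
Crown area = 3.141593 * 2.4025 = 7.54768 m^2
N * area / 10000 * 100 = 530 * 7.54768 / 10000 * 100 = 40.0027
CC = min(100, 40.0027) = 40.0027 ≈ 40.0%

40.0%


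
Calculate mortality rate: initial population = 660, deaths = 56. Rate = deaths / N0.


Mortality rate = 56 / 660 = 0.084848 ≈ 0.0848

0.0848


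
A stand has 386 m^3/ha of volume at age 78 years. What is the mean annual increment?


MAI = 386 / 78 = 4.9487 ≈ 4.95 m^3/ha/yr

4.95 m^3/ha/yr


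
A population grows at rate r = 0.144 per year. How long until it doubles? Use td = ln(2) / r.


td = ln(2) / 0.144 = 0.693147 / 0.144 = 4.81352 ≈ 4.8 years

4.8 years


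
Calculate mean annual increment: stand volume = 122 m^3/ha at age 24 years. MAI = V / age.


MAI = 122 / 24 = 5.0833 ≈ 5.08 m^3/ha/yr

5.08 m^3/ha/yr


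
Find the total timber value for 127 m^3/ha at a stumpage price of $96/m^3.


Value = 127 * 96 = $12192/ha

$12192/ha


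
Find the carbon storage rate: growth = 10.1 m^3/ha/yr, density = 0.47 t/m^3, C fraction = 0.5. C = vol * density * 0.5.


C = 10.1 * 0.47 * 0.5 = 2.3735 ≈ 2.37 t C/ha/yr

2.37 t C/ha/yr


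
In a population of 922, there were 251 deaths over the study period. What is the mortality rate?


Mortality rate = 251 / 922 = 0.272234 ≈ 0.2722

0.2722


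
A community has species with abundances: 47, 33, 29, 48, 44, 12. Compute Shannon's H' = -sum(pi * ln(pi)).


Total N = 47 + 33 + 29 + 48 + 44 + 12 = 213
Per-species terms:
  p = 47/213 = 0.220657; ln(p) = -1.511146; p*ln(p) = 0.220657 * (-1.511146) = -0.333445
  p = 33/213 = 0.154930; ln(p) = -1.864782; p*ln(p) = 0.154930 * (-1.864782) = -0.288911
  p = 29/213 = 0.136150; ln(p) = -1.993998; p*ln(p) = 0.136150 * (-1.993998) = -0.271483
  p = 48/213 = 0.225352; ln(p) = -1.490092; p*ln(p) = 0.225352 * (-1.490092) = -0.335795
  p = 44/213 = 0.206573; ln(p) = -1.577101; p*ln(p) = 0.206573 * (-1.577101) = -0.325786
  p = 12/213 = 0.056338; ln(p) = -2.876386; p*ln(p) = 0.056338 * (-2.876386) = -0.162050
sum(p*ln(p)) = (-0.333445) + (-0.288911) + (-0.271483) + (-0.335795) + (-0.325786) + (-0.162050) = -1.717470
H' = -(-1.717470) = 1.717470 ≈ 1.7175

1.7175


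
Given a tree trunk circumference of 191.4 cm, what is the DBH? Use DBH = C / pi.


DBH = C / pi = 191.4 / 3.141593 = 60.9245 ≈ 60.92 cm

60.92 cm


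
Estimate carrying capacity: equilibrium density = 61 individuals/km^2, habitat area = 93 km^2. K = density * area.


K = 61 * 93 = 5673 individuals

5673 individuals


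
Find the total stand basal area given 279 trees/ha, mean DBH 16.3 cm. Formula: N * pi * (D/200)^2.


(D/200)^2 = (16.3/200)^2 = 0.0815^2 = 0.00664225
Individual BA = 3.141593 * 0.00664225 = 0.0208672 m^2
Stand BA = 279 * 0.0208672 = 5.82195 ≈ 5.82 m^2/ha

5.82 m^2/ha


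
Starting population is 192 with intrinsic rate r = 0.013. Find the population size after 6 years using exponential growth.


r*t = 0.013 * 6 = 0.078
exp(0.078) = 1.08112
N = 192 * 1.08112 = 207.575 ≈ 208

208


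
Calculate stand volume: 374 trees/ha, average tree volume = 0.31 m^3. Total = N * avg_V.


V_stand = 374 * 0.31 = 115.94 ≈ 115.9 m^3/ha

115.9 m^3/ha


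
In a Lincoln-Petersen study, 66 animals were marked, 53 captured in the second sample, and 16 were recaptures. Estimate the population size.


N = M * C / R = 66 * 53 / 16 = 3498 / 16 = 218.63 ≈ 219

219 individuals


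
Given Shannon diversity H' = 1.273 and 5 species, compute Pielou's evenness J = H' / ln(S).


ln(5) = 1.60944
J = H' / ln(S) = 1.273 / 1.60944 = 0.790958 ≈ 0.7910

0.7910


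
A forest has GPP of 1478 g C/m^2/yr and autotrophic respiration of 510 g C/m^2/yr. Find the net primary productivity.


NPP = GPP - Ra = 1478 - 510 = 968 g C/m^2/yr

968 g C/m^2/yr


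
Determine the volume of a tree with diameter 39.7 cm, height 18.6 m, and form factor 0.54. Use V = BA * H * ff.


(D/200)^2 = (39.7/200)^2 = 0.1985^2 = 0.03940225
BA = 3.141593 * 0.03940225 = 0.123786 m^2
V = 0.123786 * 18.6 * 0.54 = 1.24331 ≈ 1.243 m^3

1.243 m^3


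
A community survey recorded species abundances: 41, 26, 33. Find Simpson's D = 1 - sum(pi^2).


Total N = 41 + 26 + 33 = 100
Per-species terms:
  p = 41/100 = 0.410000; p^2 = 0.410000^2 = 0.168100
  p = 26/100 = 0.260000; p^2 = 0.260000^2 = 0.067600
  p = 33/100 = 0.330000; p^2 = 0.330000^2 = 0.108900
sum(p^2) = 0.168100 + 0.067600 + 0.108900 = 0.344600
D = 1 - 0.344600 = 0.655400 ≈ 0.6554

0.6554


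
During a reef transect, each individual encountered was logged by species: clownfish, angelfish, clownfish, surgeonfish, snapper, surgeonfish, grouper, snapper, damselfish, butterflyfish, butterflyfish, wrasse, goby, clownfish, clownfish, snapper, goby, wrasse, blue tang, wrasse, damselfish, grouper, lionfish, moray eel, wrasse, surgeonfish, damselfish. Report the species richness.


Total individuals logged = 27
Distinct species (count of individuals): clownfish (4), angelfish (1), surgeonfish (3), snapper (3), grouper (2), damselfish (3), butterflyfish (2), wrasse (4), goby (2), blue tang (1), lionfish (1), moray eel (1)
Species richness = number of distinct species = 12

12


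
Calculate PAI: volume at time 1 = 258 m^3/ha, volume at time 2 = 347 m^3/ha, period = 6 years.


PAI = (V2 - V1) / period = (347 - 258) / 6 = 89 / 6 = 14.8333 ≈ 14.83 m^3/ha/yr

14.83 m^3/ha/yr


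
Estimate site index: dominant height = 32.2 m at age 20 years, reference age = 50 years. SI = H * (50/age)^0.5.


50/20 = 2.50000
(2.50000)^0.5 = 1.58114
SI = 32.2 * 1.58114 = 50.9127 ≈ 50.9 m

50.9 m


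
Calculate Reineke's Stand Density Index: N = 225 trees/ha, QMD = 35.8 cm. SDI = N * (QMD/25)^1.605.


QMD/25 = 35.8/25 = 1.432
(1.432)^1.605 = exp(1.605 * ln(1.432)) = exp(1.605 * 0.359072) = exp(0.576311) = 1.77946
SDI = 225 * 1.77946 = 400.379 ≈ 400

400


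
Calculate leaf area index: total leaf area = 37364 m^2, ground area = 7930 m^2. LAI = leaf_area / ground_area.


LAI = 37364 / 7930 = 4.7117 ≈ 4.71

4.71


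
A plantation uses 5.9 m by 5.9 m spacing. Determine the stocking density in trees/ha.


N = 10000 / 5.9^2 = 10000 / 34.81 = 287.274 ≈ 287 trees/ha

287 trees/ha


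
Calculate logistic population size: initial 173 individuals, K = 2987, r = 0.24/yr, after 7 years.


(K - N0)/N0 = (2987 - 173)/173 = 2814/173 = 16.2659
r*t = 0.24 * 7 = 1.68; exp(-1.68) = 0.186374
16.2659 * 0.186374 = 3.03154
1 + 3.03154 = 4.03154
N = 2987 / 4.03154 = 740.908 ≈ 741

741


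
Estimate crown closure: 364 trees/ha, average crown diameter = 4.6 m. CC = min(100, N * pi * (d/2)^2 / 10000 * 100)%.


(d/2)^2 = (4.6/2)^2 = 2.3^2 = 5.29
Crown area = 3.141593 * 5.29 = 16.6190 m^2
N * area / 10000 * 100 = 364 * 16.6190 / 10000 * 100 = 60.4932
CC = min(100, 60.4932) = 60.4932 ≈ 60.5%

60.5%


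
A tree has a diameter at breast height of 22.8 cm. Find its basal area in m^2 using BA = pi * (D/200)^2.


D/200 = 22.8/200 = 0.114 m
(D/200)^2 = 0.114^2 = 0.012996
BA = 3.141593 * 0.012996 = 0.0408281 ≈ 0.0408 m^2

0.0408 m^2


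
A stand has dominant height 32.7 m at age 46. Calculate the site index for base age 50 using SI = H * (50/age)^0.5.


50/46 = 1.08696
(1.08696)^0.5 = 1.04257
SI = 32.7 * 1.04257 = 34.0920 ≈ 34.1 m

34.1 m


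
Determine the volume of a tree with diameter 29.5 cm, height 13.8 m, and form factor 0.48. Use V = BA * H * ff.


(D/200)^2 = (29.5/200)^2 = 0.1475^2 = 0.02175625
BA = 3.141593 * 0.02175625 = 0.0683493 m^2
V = 0.0683493 * 13.8 * 0.48 = 0.452746 ≈ 0.453 m^3

0.453 m^3


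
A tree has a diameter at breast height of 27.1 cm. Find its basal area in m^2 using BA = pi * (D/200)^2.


D/200 = 27.1/200 = 0.1355 m
(D/200)^2 = 0.1355^2 = 0.01836025
BA = 3.141593 * 0.01836025 = 0.0576804 ≈ 0.0577 m^2

0.0577 m^2


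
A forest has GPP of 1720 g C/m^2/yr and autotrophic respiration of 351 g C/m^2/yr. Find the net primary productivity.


NPP = GPP - Ra = 1720 - 351 = 1369 g C/m^2/yr

1369 g C/m^2/yr


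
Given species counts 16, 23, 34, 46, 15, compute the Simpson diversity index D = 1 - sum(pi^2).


Total N = 16 + 23 + 34 + 46 + 15 = 134
Per-species terms:
  p = 16/134 = 0.119403; p^2 = 0.119403^2 = 0.014257
  p = 23/134 = 0.171642; p^2 = 0.171642^2 = 0.029461
  p = 34/134 = 0.253731; p^2 = 0.253731^2 = 0.064379
  p = 46/134 = 0.343284; p^2 = 0.343284^2 = 0.117844
  p = 15/134 = 0.111940; p^2 = 0.111940^2 = 0.012531
sum(p^2) = 0.014257 + 0.029461 + 0.064379 + 0.117844 + 0.012531 = 0.238472
D = 1 - 0.238472 = 0.761528 ≈ 0.7615

0.7615


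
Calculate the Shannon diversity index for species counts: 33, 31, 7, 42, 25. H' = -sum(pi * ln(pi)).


Total N = 33 + 31 + 7 + 42 + 25 = 138
Per-species terms:
  p = 33/138 = 0.239130; ln(p) = -1.430748; p*ln(p) = 0.239130 * (-1.430748) = -0.342135
  p = 31/138 = 0.224638; ln(p) = -1.493265; p*ln(p) = 0.224638 * (-1.493265) = -0.335444
  p = 7/138 = 0.050725; ln(p) = -2.981336; p*ln(p) = 0.050725 * (-2.981336) = -0.151228
  p = 42/138 = 0.304348; ln(p) = -1.189583; p*ln(p) = 0.304348 * (-1.189583) = -0.362047
  p = 25/138 = 0.181159; ln(p) = -1.708380; p*ln(p) = 0.181159 * (-1.708380) = -0.309488
sum(p*ln(p)) = (-0.342135) + (-0.335444) + (-0.151228) + (-0.362047) + (-0.309488) = -1.500342
H' = -(-1.500342) = 1.500342 ≈ 1.5003

1.5003


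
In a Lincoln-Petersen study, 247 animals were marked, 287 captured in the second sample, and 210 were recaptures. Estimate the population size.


N = M * C / R = 247 * 287 / 210 = 70889 / 210 = 337.57 ≈ 338

338 individuals


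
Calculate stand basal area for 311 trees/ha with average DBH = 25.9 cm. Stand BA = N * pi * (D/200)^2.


(D/200)^2 = (25.9/200)^2 = 0.1295^2 = 0.01677025
Individual BA = 3.141593 * 0.01677025 = 0.0526853 m^2
Stand BA = 311 * 0.0526853 = 16.3851 ≈ 16.39 m^2/ha

16.39 m^2/ha


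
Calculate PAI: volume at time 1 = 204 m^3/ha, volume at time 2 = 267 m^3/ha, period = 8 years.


PAI = (V2 - V1) / period = (267 - 204) / 8 = 63 / 8 = 7.8750 ≈ 7.88 m^3/ha/yr

7.88 m^3/ha/yr


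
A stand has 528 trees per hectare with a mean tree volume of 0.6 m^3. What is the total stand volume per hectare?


V_stand = 528 * 0.6 = 316.8 m^3/ha

316.8 m^3/ha


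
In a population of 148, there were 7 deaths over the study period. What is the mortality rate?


Mortality rate = 7 / 148 = 0.047297 ≈ 0.0473

0.0473


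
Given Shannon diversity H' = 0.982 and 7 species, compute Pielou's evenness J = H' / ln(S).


ln(7) = 1.94591
J = H' / ln(S) = 0.982 / 1.94591 = 0.504648 ≈ 0.5046

0.5046


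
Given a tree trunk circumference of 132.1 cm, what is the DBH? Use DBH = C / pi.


DBH = C / pi = 132.1 / 3.141593 = 42.0487 ≈ 42.05 cm

42.05 cm


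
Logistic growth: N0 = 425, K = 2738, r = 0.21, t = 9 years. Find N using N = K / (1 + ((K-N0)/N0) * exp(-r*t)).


(K - N0)/N0 = (2738 - 425)/425 = 2313/425 = 5.44235
r*t = 0.21 * 9 = 1.89; exp(-1.89) = 0.151072
5.44235 * 0.151072 = 0.822187
1 + 0.822187 = 1.82219
N = 2738 / 1.82219 = 1502.59 ≈ 1503

1503


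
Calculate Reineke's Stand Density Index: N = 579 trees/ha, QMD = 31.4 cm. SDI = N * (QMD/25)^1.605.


QMD/25 = 31.4/25 = 1.256
(1.256)^1.605 = exp(1.605 * ln(1.256)) = exp(1.605 * 0.227932) = exp(0.365831) = 1.44171
SDI = 579 * 1.44171 = 834.750 ≈ 835

835


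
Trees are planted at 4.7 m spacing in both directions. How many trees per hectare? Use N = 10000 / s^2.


N = 10000 / 4.7^2 = 10000 / 22.09 = 452.694 ≈ 453 trees/ha

453 trees/ha


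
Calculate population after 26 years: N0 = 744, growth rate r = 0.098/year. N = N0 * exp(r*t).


r*t = 0.098 * 26 = 2.548
exp(2.548) = 12.7815
N = 744 * 12.7815 = 9509.44 ≈ 9509

9509


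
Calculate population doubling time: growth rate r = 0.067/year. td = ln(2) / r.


td = ln(2) / 0.067 = 0.693147 / 0.067 = 10.3455 ≈ 10.3 years

10.3 years


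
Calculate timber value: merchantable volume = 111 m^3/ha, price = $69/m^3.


Value = 111 * 69 = $7659/ha

$7659/ha


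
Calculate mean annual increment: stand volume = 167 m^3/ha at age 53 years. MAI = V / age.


MAI = 167 / 53 = 3.1509 ≈ 3.15 m^3/ha/yr

3.15 m^3/ha/yr


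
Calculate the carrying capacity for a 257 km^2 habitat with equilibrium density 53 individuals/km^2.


K = 53 * 257 = 13621 individuals

13621 individuals


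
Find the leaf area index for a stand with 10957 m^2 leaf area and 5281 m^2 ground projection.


LAI = 10957 / 5281 = 2.0748 ≈ 2.07

2.07


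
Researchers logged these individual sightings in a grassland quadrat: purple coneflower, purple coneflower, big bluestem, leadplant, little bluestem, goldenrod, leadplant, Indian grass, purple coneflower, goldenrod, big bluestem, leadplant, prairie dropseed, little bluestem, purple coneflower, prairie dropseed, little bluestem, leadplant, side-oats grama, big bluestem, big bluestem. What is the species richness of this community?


Total individuals logged = 21
Distinct species (count of individuals): purple coneflower (4), big bluestem (4), leadplant (4), little bluestem (3), goldenrod (2), Indian grass (1), prairie dropseed (2), side-oats grama (1)
Species richness = number of distinct species = 8

8


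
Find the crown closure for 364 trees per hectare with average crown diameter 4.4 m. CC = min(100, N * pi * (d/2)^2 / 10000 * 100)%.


(d/2)^2 = (4.4/2)^2 = 2.2^2 = 4.84
Crown area = 3.141593 * 4.84 = 15.2053 m^2
N * area / 10000 * 100 = 364 * 15.2053 / 10000 * 100 = 55.3473
CC = min(100, 55.3473) = 55.3473 ≈ 55.3%

55.3%


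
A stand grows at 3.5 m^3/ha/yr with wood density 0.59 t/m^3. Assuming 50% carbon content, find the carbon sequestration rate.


C = 3.5 * 0.59 * 0.5 = 1.0325 ≈ 1.03 t C/ha/yr

1.03 t C/ha/yr


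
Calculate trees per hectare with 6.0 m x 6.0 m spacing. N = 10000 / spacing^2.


N = 10000 / 6.0^2 = 10000 / 36 = 277.778 ≈ 278 trees/ha

278 trees/ha


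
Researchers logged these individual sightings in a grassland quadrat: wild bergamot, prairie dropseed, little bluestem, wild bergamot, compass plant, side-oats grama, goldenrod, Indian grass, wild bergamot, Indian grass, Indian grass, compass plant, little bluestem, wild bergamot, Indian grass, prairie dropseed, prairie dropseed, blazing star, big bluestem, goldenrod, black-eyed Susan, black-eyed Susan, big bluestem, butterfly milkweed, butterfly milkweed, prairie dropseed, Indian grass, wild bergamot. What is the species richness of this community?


Total individuals logged = 28
Distinct species (count of individuals): wild bergamot (5), prairie dropseed (4), little bluestem (2), compass plant (2), side-oats grama (1), goldenrod (2), Indian grass (5), blazing star (1), big bluestem (2), black-eyed Susan (2), butterfly milkweed (2)
Species richness = number of distinct species = 11

11


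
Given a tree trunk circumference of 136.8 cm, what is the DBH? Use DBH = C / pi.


DBH = C / pi = 136.8 / 3.141593 = 43.5448 ≈ 43.54 cm

43.54 cm


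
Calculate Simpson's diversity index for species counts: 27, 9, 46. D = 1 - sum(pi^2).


Total N = 27 + 9 + 46 = 82
Per-species terms:
  p = 27/82 = 0.329268; p^2 = 0.329268^2 = 0.108417
  p = 9/82 = 0.109756; p^2 = 0.109756^2 = 0.012046
  p = 46/82 = 0.560976; p^2 = 0.560976^2 = 0.314694
sum(p^2) = 0.108417 + 0.012046 + 0.314694 = 0.435157
D = 1 - 0.435157 = 0.564843 ≈ 0.5648

0.5648


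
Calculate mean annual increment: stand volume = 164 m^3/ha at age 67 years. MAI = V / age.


MAI = 164 / 67 = 2.4478 ≈ 2.45 m^3/ha/yr

2.45 m^3/ha/yr


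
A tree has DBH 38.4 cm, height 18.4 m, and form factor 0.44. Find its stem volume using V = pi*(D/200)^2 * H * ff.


(D/200)^2 = (38.4/200)^2 = 0.192^2 = 0.036864
BA = 3.141593 * 0.036864 = 0.115812 m^2
V = 0.115812 * 18.4 * 0.44 = 0.937614 ≈ 0.938 m^3

0.938 m^3


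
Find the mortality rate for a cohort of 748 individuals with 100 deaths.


Mortality rate = 100 / 748 = 0.133690 ≈ 0.1337

0.1337


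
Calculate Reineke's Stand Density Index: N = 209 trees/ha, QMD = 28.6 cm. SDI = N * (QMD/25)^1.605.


QMD/25 = 28.6/25 = 1.144
(1.144)^1.605 = exp(1.605 * ln(1.144)) = exp(1.605 * 0.134531) = exp(0.215922) = 1.24101
SDI = 209 * 1.24101 = 259.371 ≈ 259

259


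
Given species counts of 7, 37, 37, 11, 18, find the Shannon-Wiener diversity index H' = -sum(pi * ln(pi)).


Total N = 7 + 37 + 37 + 11 + 18 = 110
Per-species terms:
  p = 7/110 = 0.063636; ln(p) = -2.754576; p*ln(p) = 0.063636 * (-2.754576) = -0.175290
  p = 37/110 = 0.336364; ln(p) = -1.089561; p*ln(p) = 0.336364 * (-1.089561) = -0.366489
  p = 37/110 = 0.336364; ln(p) = -1.089561; p*ln(p) = 0.336364 * (-1.089561) = -0.366489
  p = 11/110 = 0.100000; ln(p) = -2.302585; p*ln(p) = 0.100000 * (-2.302585) = -0.230259
  p = 18/110 = 0.163636; ln(p) = -1.810111; p*ln(p) = 0.163636 * (-1.810111) = -0.296199
sum(p*ln(p)) = (-0.175290) + (-0.366489) + (-0.366489) + (-0.230259) + (-0.296199) = -1.434726
H' = -(-1.434726) = 1.434726 ≈ 1.4347

1.4347


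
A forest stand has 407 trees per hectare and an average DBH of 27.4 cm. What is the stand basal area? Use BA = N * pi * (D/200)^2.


(D/200)^2 = (27.4/200)^2 = 0.137^2 = 0.018769
Individual BA = 3.141593 * 0.018769 = 0.0589646 m^2
Stand BA = 407 * 0.0589646 = 23.9986 ≈ 24.00 m^2/ha

24.00 m^2/ha


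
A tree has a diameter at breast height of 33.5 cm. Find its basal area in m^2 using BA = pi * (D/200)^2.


D/200 = 33.5/200 = 0.1675 m
(D/200)^2 = 0.1675^2 = 0.02805625
BA = 3.141593 * 0.02805625 = 0.0881413 ≈ 0.0881 m^2

0.0881 m^2


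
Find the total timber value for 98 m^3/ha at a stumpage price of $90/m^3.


Value = 98 * 90 = $8820/ha

$8820/ha


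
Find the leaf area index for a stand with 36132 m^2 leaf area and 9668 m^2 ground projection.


LAI = 36132 / 9668 = 3.7373 ≈ 3.74

3.74


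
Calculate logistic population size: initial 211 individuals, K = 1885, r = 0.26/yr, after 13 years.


(K - N0)/N0 = (1885 - 211)/211 = 1674/211 = 7.93365
r*t = 0.26 * 13 = 3.38; exp(-3.38) = 0.0340475
7.93365 * 0.0340475 = 0.270121
1 + 0.270121 = 1.27012
N = 1885 / 1.27012 = 1484.11 ≈ 1484

1484


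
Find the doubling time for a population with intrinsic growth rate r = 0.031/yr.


td = ln(2) / 0.031 = 0.693147 / 0.031 = 22.3596 ≈ 22.4 years

22.4 years


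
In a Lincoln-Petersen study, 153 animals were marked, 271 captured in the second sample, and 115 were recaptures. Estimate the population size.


N = M * C / R = 153 * 271 / 115 = 41463 / 115 = 360.55 ≈ 361

361 individuals


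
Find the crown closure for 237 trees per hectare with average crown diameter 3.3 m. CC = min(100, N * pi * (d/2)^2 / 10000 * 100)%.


(d/2)^2 = (3.3/2)^2 = 1.65^2 = 2.7225
Crown area = 3.141593 * 2.7225 = 8.55299 m^2
N * area / 10000 * 100 = 237 * 8.55299 / 10000 * 100 = 20.2706
CC = min(100, 20.2706) = 20.2706 ≈ 20.3%

20.3%


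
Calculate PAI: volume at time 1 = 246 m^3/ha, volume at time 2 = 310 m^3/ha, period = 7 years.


PAI = (V2 - V1) / period = (310 - 246) / 7 = 64 / 7 = 9.1429 ≈ 9.14 m^3/ha/yr

9.14 m^3/ha/yr


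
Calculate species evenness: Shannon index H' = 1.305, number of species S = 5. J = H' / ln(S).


ln(5) = 1.60944
J = H' / ln(S) = 1.305 / 1.60944 = 0.810841 ≈ 0.8108

0.8108


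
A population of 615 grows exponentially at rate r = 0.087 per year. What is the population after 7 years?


r*t = 0.087 * 7 = 0.609
exp(0.609) = 1.83859
N = 615 * 1.83859 = 1130.73 ≈ 1131

1131


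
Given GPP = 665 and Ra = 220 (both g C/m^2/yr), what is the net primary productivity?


NPP = GPP - Ra = 665 - 220 = 445 g C/m^2/yr

445 g C/m^2/yr


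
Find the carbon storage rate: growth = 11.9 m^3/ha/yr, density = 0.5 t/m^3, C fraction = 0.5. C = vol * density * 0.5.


C = 11.9 * 0.5 * 0.5 = 2.975 ≈ 2.98 t C/ha/yr

2.98 t C/ha/yr


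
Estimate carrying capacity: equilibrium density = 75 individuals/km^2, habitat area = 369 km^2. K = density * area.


K = 75 * 369 = 27675 individuals

27675 individuals


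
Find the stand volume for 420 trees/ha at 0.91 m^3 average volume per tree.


V_stand = 420 * 0.91 = 382.2 m^3/ha

382.2 m^3/ha


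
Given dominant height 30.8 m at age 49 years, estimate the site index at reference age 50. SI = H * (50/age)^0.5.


50/49 = 1.02041
(1.02041)^0.5 = 1.01015
SI = 30.8 * 1.01015 = 31.1126 ≈ 31.1 m

31.1 m


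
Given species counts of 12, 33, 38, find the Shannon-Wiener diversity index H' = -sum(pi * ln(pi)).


Total N = 12 + 33 + 38 = 83
Per-species terms:
  p = 12/83 = 0.144578; ln(p) = -1.933936; p*ln(p) = 0.144578 * (-1.933936) = -0.279605
  p = 33/83 = 0.397590; ln(p) = -0.922334; p*ln(p) = 0.397590 * (-0.922334) = -0.366711
  p = 38/83 = 0.457831; ln(p) = -0.781255; p*ln(p) = 0.457831 * (-0.781255) = -0.357683
sum(p*ln(p)) = (-0.279605) + (-0.366711) + (-0.357683) = -1.003999
H' = -(-1.003999) = 1.003999 ≈ 1.0040

1.0040


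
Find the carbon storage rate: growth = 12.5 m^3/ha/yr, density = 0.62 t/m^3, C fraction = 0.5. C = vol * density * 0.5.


C = 12.5 * 0.62 * 0.5 = 3.875 ≈ 3.88 t C/ha/yr

3.88 t C/ha/yr


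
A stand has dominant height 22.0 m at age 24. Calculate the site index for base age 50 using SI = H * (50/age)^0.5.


50/24 = 2.08333
(2.08333)^0.5 = 1.44337
SI = 22.0 * 1.44337 = 31.7541 ≈ 31.8 m

31.8 m


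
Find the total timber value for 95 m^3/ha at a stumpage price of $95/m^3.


Value = 95 * 95 = $9025/ha

$9025/ha


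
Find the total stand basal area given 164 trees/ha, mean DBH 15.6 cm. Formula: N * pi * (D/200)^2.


(D/200)^2 = (15.6/200)^2 = 0.078^2 = 0.006084
Individual BA = 3.141593 * 0.006084 = 0.0191135 m^2
Stand BA = 164 * 0.0191135 = 3.13461 ≈ 3.13 m^2/ha

3.13 m^2/ha
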